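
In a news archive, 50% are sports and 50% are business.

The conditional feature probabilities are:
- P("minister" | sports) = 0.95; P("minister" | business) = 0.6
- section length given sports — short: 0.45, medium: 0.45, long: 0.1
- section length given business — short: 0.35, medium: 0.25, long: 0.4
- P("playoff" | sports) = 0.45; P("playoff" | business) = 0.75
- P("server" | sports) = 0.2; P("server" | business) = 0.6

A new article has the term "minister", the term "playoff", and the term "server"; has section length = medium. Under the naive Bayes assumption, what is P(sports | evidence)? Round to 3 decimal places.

0.363

sports: 0.5 × 0.95 × 0.45 × 0.45 × 0.2 = 0.0192375
business: 0.5 × 0.6 × 0.25 × 0.75 × 0.6 = 0.03375
P(sports | x) = 0.0192375 / 0.0529875 ≈ 0.363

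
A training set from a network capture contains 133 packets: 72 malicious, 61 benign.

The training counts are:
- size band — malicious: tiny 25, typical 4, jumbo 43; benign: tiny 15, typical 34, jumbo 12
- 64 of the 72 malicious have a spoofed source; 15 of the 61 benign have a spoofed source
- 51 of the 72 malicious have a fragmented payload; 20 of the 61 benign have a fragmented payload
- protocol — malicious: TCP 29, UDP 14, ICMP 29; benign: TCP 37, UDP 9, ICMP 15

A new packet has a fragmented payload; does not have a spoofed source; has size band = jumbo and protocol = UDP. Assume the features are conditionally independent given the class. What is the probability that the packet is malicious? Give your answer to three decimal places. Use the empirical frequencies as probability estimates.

0.601

malicious: (72/133) × (43/72) × (8/72) × (51/72) × (14/72) ≈ 0.00494775
benign: (61/133) × (12/61) × (46/61) × (20/61) × (9/61) ≈ 0.00329132
P(malicious | x) = 0.00494775 / 0.00823907 ≈ 0.601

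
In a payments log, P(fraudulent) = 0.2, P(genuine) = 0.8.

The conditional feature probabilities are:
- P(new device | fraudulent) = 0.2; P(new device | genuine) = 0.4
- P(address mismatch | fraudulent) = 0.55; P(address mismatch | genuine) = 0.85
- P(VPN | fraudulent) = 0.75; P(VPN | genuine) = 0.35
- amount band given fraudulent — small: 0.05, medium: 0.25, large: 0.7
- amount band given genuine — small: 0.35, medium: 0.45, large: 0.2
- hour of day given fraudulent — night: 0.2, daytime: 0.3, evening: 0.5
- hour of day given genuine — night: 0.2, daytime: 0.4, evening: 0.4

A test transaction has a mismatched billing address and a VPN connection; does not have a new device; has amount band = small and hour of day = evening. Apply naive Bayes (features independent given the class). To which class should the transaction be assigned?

fraudulent: 0.2 × (1−0.2) × 0.55 × 0.75 × 0.05 × 0.5 = 0.00165
genuine: 0.8 × (1−0.4) × 0.85 × 0.35 × 0.35 × 0.4 = 0.019992
Highest score → genuine.

genuine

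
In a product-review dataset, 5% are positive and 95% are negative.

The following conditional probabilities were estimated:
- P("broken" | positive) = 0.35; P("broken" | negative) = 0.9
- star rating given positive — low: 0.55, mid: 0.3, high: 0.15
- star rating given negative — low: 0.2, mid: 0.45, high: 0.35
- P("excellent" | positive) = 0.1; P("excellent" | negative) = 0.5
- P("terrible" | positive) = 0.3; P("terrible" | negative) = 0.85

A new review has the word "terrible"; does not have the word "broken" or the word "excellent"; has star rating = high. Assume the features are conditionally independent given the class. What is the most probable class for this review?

positive: 0.05 × (1−0.35) × 0.15 × (1−0.1) × 0.3 = 0.00131625
negative: 0.95 × (1−0.9) × 0.35 × (1−0.5) × 0.85 = 0.01413125
Highest score → negative.

negative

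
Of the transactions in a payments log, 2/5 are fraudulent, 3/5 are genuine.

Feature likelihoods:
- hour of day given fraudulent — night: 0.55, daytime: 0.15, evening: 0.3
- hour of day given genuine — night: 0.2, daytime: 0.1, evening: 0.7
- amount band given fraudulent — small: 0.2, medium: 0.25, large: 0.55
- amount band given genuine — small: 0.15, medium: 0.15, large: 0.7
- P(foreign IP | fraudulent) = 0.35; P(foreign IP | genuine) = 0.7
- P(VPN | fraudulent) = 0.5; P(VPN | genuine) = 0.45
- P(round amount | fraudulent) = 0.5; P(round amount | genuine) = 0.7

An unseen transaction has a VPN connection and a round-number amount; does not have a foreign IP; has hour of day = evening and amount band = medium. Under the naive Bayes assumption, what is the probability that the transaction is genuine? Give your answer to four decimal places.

0.5498

fraudulent: 0.4 × 0.3 × 0.25 × (1−0.35) × 0.5 × 0.5 = 0.004875
genuine: 0.6 × 0.7 × 0.15 × (1−0.7) × 0.45 × 0.7 = 0.0059535
P(genuine | x) = 0.0059535 / 0.0108285 ≈ 0.5498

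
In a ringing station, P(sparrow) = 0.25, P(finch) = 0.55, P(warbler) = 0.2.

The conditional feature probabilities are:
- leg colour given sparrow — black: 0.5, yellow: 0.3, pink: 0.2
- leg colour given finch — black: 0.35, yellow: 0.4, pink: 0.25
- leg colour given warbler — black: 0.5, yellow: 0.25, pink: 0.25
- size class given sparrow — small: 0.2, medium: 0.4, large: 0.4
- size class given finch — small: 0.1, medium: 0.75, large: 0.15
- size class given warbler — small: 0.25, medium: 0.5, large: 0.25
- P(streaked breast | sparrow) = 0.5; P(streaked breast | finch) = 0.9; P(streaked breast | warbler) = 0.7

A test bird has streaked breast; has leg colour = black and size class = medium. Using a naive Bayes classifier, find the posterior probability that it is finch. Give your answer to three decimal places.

sparrow: 0.25 × 0.5 × 0.4 × 0.5 = 0.025
finch: 0.55 × 0.35 × 0.75 × 0.9 = 0.1299375
warbler: 0.2 × 0.5 × 0.5 × 0.7 = 0.035
P(finch | x) = 0.1299375 / 0.1899375 ≈ 0.684

0.684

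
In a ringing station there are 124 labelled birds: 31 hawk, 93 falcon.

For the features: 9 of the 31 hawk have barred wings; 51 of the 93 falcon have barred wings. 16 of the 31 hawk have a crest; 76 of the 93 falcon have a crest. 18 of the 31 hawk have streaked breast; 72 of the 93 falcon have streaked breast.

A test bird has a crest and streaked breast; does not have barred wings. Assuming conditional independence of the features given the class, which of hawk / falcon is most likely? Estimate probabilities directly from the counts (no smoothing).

hawk: (31/124) × (22/31) × (16/31) × (18/31) ≈ 0.0531704
falcon: (93/124) × (42/93) × (76/93) × (72/93) ≈ 0.214293
Highest score → falcon.

falcon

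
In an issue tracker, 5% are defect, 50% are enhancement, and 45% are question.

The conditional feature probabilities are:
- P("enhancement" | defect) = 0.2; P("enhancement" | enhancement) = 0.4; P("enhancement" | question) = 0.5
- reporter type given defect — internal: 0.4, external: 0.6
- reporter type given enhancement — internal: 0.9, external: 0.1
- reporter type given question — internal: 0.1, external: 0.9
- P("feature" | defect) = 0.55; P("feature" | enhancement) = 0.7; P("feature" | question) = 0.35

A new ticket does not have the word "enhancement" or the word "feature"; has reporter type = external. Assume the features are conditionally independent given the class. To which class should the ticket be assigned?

question

defect: 0.05 × (1−0.2) × 0.6 × (1−0.55) = 0.0108
enhancement: 0.5 × (1−0.4) × 0.1 × (1−0.7) = 0.009
question: 0.45 × (1−0.5) × 0.9 × (1−0.35) = 0.131625
Highest score → question.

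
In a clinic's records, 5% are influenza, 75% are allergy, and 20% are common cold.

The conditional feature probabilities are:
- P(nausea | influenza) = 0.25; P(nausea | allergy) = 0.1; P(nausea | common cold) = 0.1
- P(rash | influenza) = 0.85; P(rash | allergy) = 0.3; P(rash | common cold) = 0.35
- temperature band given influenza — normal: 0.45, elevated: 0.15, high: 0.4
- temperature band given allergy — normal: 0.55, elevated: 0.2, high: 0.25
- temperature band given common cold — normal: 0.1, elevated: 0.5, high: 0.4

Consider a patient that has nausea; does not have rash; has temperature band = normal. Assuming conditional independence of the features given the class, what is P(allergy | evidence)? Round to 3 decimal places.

influenza: 0.05 × 0.25 × (1−0.85) × 0.45 = 0.00084375
allergy: 0.75 × 0.1 × (1−0.3) × 0.55 = 0.028875
common cold: 0.2 × 0.1 × (1−0.35) × 0.1 = 0.0013
P(allergy | x) = 0.028875 / 0.03101875 ≈ 0.931

0.931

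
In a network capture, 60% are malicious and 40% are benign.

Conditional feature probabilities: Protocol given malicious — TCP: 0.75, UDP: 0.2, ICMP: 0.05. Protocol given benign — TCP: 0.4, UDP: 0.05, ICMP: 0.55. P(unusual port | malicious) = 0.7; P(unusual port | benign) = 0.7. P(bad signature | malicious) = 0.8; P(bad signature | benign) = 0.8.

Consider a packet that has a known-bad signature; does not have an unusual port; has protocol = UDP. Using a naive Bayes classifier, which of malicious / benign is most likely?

malicious: 0.6 × 0.2 × (1−0.7) × 0.8 = 0.0288
benign: 0.4 × 0.05 × (1−0.7) × 0.8 = 0.0048
Highest score → malicious.

malicious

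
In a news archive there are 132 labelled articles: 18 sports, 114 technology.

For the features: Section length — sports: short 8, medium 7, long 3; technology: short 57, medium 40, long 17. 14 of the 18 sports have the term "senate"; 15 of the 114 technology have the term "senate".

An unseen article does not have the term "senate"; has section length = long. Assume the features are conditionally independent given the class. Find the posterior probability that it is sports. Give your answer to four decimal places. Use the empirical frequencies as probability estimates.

sports: (18/132) × (3/18) × (4/18) ≈ 0.00505051
technology: (114/132) × (17/114) × (99/114) ≈ 0.111842
P(sports | x) = 0.00505051 / 0.11689251 ≈ 0.0432

0.0432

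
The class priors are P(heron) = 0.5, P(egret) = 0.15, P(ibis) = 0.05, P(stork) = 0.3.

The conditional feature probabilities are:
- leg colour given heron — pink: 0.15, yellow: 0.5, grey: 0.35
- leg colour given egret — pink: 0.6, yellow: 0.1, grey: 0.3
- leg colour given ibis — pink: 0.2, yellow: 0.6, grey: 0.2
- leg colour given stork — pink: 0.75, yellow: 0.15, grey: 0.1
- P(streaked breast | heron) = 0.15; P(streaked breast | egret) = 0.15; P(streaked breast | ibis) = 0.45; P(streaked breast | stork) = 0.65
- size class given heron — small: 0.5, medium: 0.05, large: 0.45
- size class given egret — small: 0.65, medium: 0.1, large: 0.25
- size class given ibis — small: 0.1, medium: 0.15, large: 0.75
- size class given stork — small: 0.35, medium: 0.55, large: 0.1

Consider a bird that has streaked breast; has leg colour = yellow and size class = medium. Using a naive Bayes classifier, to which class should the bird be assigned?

stork

heron: 0.5 × 0.5 × 0.15 × 0.05 = 0.001875
egret: 0.15 × 0.1 × 0.15 × 0.1 = 0.000225
ibis: 0.05 × 0.6 × 0.45 × 0.15 = 0.002025
stork: 0.3 × 0.15 × 0.65 × 0.55 = 0.0160875
Highest score → stork.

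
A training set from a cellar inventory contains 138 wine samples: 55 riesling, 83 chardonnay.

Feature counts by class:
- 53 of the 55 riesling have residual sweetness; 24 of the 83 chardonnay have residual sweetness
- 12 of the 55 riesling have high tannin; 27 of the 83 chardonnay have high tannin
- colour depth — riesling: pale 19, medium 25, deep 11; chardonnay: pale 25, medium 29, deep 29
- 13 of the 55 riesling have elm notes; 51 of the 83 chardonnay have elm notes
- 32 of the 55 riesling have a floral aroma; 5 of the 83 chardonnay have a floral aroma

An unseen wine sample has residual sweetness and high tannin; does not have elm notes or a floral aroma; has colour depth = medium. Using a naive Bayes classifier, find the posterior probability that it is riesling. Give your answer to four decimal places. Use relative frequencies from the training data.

0.6294

riesling: (55/138) × (53/55) × (12/55) × (25/55) × (42/55) × (23/55) ≈ 0.0121631
chardonnay: (83/138) × (24/83) × (27/83) × (29/83) × (32/83) × (78/83) ≈ 0.00716186
P(riesling | x) = 0.0121631 / 0.01932496 ≈ 0.6294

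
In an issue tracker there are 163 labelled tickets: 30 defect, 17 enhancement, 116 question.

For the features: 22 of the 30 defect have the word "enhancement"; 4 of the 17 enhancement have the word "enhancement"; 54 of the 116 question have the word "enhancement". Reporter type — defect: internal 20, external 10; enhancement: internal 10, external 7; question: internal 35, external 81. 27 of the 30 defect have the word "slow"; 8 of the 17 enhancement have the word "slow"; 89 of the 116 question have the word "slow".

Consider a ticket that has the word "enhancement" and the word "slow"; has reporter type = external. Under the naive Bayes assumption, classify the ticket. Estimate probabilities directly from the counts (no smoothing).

question

defect: (30/163) × (22/30) × (10/30) × (27/30) ≈ 0.0404908
enhancement: (17/163) × (4/17) × (7/17) × (8/17) ≈ 0.00475513
question: (116/163) × (54/116) × (81/116) × (89/116) ≈ 0.177486
Highest score → question.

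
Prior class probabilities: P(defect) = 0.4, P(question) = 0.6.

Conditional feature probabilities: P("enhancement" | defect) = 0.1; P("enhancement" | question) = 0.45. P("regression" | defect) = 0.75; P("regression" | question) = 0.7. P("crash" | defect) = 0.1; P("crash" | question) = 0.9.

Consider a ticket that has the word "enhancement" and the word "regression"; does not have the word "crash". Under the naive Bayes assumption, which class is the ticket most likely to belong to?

defect: 0.4 × 0.1 × 0.75 × (1−0.1) = 0.027
question: 0.6 × 0.45 × 0.7 × (1−0.9) = 0.0189
Highest score → defect.

defect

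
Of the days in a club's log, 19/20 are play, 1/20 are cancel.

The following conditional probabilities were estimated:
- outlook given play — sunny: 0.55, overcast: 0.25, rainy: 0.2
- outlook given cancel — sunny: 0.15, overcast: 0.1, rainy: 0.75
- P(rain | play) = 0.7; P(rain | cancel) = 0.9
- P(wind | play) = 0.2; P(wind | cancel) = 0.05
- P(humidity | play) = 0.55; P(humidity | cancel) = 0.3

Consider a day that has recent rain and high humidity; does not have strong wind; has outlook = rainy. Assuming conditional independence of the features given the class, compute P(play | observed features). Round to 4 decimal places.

0.8588

play: 0.95 × 0.2 × 0.7 × (1−0.2) × 0.55 = 0.05852
cancel: 0.05 × 0.75 × 0.9 × (1−0.05) × 0.3 = 0.00961875
P(play | x) = 0.05852 / 0.06813875 ≈ 0.8588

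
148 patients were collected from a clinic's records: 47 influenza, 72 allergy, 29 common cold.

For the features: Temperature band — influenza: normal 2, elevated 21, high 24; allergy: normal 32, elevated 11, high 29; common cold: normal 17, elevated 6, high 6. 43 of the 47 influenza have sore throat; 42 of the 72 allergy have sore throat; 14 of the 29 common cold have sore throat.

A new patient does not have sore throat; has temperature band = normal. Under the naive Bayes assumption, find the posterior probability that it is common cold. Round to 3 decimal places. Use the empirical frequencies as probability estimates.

0.394

influenza: (47/148) × (2/47) × (4/47) ≈ 0.00115009
allergy: (72/148) × (32/72) × (30/72) ≈ 0.0900901
common cold: (29/148) × (17/29) × (15/29) ≈ 0.0594129
P(common cold | x) = 0.0594129 / 0.15065309 ≈ 0.394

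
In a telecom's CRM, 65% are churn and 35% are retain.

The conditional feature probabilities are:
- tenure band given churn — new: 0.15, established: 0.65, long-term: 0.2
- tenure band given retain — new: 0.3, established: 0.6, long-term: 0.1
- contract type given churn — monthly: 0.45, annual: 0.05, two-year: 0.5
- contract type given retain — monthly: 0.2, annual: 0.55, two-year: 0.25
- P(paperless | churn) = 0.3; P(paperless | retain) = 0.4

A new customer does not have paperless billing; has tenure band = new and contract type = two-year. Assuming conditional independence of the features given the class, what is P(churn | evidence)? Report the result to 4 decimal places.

churn: 0.65 × 0.15 × 0.5 × (1−0.3) = 0.034125
retain: 0.35 × 0.3 × 0.25 × (1−0.4) = 0.01575
P(churn | x) = 0.034125 / 0.049875 ≈ 0.6842

0.6842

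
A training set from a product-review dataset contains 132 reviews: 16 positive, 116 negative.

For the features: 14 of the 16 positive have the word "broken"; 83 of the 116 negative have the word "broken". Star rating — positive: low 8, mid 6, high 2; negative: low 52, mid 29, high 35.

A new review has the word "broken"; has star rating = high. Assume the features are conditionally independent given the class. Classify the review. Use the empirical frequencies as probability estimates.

negative

positive: (16/132) × (14/16) × (2/16) ≈ 0.0132576
negative: (116/132) × (83/116) × (35/116) ≈ 0.18972
Highest score → negative.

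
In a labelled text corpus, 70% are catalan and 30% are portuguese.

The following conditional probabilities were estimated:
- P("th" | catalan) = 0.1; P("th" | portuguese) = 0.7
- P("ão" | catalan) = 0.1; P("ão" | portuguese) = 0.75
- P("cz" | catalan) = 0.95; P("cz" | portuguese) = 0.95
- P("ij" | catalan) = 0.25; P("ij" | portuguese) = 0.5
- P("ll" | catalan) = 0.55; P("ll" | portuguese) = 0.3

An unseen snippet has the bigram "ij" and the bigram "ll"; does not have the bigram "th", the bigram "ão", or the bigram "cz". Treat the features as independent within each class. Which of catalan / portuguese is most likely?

catalan: 0.7 × (1−0.1) × (1−0.1) × (1−0.95) × 0.25 × 0.55 = 0.003898125
portuguese: 0.3 × (1−0.7) × (1−0.75) × (1−0.95) × 0.5 × 0.3 = 0.00016875
Highest score → catalan.

catalan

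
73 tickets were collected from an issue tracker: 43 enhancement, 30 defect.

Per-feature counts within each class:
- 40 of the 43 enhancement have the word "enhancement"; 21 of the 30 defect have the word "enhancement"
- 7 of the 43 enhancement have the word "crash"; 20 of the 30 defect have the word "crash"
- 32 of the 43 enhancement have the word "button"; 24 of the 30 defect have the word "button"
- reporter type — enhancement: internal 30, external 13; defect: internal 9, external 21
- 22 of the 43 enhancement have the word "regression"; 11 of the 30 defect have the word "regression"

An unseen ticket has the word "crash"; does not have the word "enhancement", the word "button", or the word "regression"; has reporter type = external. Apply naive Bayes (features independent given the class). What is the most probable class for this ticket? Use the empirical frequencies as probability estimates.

defect

enhancement: (43/73) × (3/43) × (7/43) × (11/43) × (13/43) × (21/43) ≈ 0.000252684
defect: (30/73) × (9/30) × (20/30) × (6/30) × (21/30) × (19/30) ≈ 0.00728767
Highest score → defect.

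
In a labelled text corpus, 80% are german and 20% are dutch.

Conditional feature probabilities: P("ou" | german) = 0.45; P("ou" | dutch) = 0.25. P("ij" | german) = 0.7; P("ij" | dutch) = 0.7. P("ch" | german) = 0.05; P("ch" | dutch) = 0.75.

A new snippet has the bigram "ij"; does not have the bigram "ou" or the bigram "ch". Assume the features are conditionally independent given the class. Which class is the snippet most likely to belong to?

german

german: 0.8 × (1−0.45) × 0.7 × (1−0.05) = 0.2926
dutch: 0.2 × (1−0.25) × 0.7 × (1−0.75) = 0.02625
Highest score → german.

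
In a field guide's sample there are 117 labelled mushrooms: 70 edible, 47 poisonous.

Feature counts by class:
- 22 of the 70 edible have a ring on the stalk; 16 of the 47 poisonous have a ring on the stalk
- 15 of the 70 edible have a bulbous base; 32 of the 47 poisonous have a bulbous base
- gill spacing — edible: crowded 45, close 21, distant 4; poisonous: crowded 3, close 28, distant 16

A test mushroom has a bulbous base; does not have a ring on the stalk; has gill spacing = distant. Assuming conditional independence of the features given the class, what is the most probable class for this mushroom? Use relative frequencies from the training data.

edible: (70/117) × (48/70) × (15/70) × (4/70) ≈ 0.00502355
poisonous: (47/117) × (31/47) × (32/47) × (16/47) ≈ 0.0614116
Highest score → poisonous.

poisonous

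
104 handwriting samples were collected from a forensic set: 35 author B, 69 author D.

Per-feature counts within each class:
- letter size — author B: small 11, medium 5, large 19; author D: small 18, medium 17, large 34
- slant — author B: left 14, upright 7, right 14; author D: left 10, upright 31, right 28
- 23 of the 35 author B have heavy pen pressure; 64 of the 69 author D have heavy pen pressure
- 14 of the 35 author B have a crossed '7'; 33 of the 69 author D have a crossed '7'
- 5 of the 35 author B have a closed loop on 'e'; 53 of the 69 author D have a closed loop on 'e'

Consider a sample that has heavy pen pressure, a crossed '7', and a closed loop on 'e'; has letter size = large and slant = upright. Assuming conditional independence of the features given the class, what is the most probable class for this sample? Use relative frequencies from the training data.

author B: (35/104) × (19/35) × (7/35) × (23/35) × (14/35) × (5/35) ≈ 0.00137206
author D: (69/104) × (34/69) × (31/69) × (64/69) × (33/69) × (53/69) ≈ 0.0500473
Highest score → author D.

author D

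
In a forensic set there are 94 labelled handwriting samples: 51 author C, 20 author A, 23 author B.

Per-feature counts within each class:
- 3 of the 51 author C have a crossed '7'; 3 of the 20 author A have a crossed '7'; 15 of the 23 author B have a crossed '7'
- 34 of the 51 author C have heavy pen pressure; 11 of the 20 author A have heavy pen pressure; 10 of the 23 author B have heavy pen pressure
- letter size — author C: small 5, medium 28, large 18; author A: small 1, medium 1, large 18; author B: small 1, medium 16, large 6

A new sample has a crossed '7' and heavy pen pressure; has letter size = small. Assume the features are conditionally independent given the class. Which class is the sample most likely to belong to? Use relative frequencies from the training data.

author C: (51/94) × (3/51) × (34/51) × (5/51) ≈ 0.00208594
author A: (20/94) × (3/20) × (11/20) × (1/20) ≈ 0.00087766
author B: (23/94) × (15/23) × (10/23) × (1/23) ≈ 0.00301653
Highest score → author B.

author B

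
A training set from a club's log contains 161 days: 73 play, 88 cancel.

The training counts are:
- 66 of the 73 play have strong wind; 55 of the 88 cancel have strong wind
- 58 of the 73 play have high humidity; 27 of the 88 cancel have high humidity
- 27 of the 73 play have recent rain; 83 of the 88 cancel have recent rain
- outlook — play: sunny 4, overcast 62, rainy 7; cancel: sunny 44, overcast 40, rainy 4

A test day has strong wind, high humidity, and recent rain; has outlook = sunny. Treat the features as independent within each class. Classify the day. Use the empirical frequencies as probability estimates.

play: (73/161) × (66/73) × (58/73) × (27/73) × (4/73) ≈ 0.00660087
cancel: (88/161) × (55/88) × (27/88) × (83/88) × (44/88) ≈ 0.0494292
Highest score → cancel.

cancel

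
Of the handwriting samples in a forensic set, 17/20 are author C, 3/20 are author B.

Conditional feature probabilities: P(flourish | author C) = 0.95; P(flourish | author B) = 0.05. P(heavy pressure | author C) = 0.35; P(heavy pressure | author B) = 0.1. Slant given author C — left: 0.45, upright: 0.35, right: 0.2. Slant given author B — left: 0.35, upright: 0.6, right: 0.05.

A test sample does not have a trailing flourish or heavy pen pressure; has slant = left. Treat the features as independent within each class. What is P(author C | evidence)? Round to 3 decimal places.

author C: 0.85 × (1−0.95) × (1−0.35) × 0.45 = 0.01243125
author B: 0.15 × (1−0.05) × (1−0.1) × 0.35 = 0.0448875
P(author C | x) = 0.01243125 / 0.05731875 ≈ 0.217

0.217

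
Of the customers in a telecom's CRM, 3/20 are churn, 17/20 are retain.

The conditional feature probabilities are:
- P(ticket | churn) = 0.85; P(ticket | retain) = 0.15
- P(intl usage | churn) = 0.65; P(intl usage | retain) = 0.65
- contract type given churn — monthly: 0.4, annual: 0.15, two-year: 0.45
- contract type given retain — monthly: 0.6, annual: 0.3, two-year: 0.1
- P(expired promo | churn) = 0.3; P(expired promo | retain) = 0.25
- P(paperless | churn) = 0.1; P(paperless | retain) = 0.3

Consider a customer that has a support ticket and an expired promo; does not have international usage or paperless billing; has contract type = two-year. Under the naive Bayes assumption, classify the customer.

churn

churn: 0.15 × 0.85 × (1−0.65) × 0.45 × 0.3 × (1−0.1) = 0.0054219375
retain: 0.85 × 0.15 × (1−0.65) × 0.1 × 0.25 × (1−0.3) = 0.0007809375
Highest score → churn.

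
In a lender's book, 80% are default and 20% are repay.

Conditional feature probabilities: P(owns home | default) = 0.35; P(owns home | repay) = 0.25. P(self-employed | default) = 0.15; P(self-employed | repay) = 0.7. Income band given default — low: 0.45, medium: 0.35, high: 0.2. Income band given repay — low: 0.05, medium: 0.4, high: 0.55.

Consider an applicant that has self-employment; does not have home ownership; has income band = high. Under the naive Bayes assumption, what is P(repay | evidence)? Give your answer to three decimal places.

default: 0.8 × (1−0.35) × 0.15 × 0.2 = 0.0156
repay: 0.2 × (1−0.25) × 0.7 × 0.55 = 0.05775
P(repay | x) = 0.05775 / 0.07335 ≈ 0.787

0.787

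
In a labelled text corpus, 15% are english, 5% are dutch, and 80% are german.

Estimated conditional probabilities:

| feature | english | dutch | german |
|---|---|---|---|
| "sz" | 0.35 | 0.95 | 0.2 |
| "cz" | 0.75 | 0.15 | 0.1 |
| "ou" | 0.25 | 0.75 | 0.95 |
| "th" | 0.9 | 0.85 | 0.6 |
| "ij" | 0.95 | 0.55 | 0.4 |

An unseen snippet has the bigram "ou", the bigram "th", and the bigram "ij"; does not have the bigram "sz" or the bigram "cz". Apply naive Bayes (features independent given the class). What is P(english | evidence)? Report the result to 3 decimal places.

english: 0.15 × (1−0.35) × (1−0.75) × 0.25 × 0.9 × 0.95 = 0.00521015625
dutch: 0.05 × (1−0.95) × (1−0.15) × 0.75 × 0.85 × 0.55 = 0.000745078125
german: 0.8 × (1−0.2) × (1−0.1) × 0.95 × 0.6 × 0.4 = 0.131328
P(english | x) = 0.00521015625 / 0.137283234375 ≈ 0.038

0.038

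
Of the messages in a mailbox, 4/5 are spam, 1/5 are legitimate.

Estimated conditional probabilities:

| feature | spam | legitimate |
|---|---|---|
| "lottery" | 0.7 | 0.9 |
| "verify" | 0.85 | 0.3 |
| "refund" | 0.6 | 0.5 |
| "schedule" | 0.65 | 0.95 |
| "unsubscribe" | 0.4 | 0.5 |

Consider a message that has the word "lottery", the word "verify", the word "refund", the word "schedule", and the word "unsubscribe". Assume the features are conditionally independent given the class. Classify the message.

spam: 0.8 × 0.7 × 0.85 × 0.6 × 0.65 × 0.4 = 0.074256
legitimate: 0.2 × 0.9 × 0.3 × 0.5 × 0.95 × 0.5 = 0.012825
Highest score → spam.

spam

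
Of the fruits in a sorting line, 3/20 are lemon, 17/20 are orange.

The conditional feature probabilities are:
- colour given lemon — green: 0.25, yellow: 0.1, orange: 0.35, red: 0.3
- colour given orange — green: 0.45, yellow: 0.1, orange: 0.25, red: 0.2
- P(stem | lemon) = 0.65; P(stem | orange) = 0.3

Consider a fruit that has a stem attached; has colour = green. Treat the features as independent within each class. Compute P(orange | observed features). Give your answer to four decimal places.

lemon: 0.15 × 0.25 × 0.65 = 0.024375
orange: 0.85 × 0.45 × 0.3 = 0.11475
P(orange | x) = 0.11475 / 0.139125 ≈ 0.8248

0.8248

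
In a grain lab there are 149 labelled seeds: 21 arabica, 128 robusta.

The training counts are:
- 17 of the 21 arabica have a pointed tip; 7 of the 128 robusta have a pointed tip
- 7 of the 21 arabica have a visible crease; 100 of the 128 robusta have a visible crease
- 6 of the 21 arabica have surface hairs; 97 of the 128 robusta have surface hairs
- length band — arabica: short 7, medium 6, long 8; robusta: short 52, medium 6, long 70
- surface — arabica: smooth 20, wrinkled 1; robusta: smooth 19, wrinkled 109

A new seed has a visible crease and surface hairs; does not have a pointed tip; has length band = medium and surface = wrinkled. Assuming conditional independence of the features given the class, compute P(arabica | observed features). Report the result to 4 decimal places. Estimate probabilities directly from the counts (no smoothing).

arabica: (21/149) × (4/21) × (7/21) × (6/21) × (6/21) × (1/21) ≈ 0.0000347854
robusta: (128/149) × (121/128) × (100/128) × (97/128) × (6/128) × (109/128) ≈ 0.0191915
P(arabica | x) = 0.0000347854 / 0.0192262854 ≈ 0.0018

0.0018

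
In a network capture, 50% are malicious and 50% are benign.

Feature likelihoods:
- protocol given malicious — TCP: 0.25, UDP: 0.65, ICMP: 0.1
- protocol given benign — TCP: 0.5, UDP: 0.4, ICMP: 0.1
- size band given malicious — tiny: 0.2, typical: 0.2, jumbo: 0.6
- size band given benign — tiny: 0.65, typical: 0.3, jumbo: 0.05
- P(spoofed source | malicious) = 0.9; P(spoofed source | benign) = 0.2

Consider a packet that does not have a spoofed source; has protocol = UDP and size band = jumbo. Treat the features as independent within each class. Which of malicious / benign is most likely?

malicious: 0.5 × 0.65 × 0.6 × (1−0.9) = 0.0195
benign: 0.5 × 0.4 × 0.05 × (1−0.2) = 0.008
Highest score → malicious.

malicious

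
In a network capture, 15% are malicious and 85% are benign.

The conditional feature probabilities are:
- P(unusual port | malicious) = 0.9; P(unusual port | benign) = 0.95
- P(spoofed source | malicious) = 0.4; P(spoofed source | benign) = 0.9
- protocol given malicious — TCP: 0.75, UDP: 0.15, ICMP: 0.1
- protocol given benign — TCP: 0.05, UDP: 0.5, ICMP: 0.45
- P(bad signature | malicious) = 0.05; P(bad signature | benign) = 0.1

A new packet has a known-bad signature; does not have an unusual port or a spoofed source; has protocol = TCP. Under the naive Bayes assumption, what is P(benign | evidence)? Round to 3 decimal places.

0.059

malicious: 0.15 × (1−0.9) × (1−0.4) × 0.75 × 0.05 = 0.0003375
benign: 0.85 × (1−0.95) × (1−0.9) × 0.05 × 0.1 = 0.00002125
P(benign | x) = 0.00002125 / 0.00035875 ≈ 0.059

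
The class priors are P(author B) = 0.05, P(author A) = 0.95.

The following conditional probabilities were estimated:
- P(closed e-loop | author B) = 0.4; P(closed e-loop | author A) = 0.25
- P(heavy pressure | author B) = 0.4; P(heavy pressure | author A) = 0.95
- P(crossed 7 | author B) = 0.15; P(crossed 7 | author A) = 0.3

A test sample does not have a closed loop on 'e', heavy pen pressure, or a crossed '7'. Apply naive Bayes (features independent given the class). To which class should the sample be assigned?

author A

author B: 0.05 × (1−0.4) × (1−0.4) × (1−0.15) = 0.0153
author A: 0.95 × (1−0.25) × (1−0.95) × (1−0.3) = 0.0249375
Highest score → author A.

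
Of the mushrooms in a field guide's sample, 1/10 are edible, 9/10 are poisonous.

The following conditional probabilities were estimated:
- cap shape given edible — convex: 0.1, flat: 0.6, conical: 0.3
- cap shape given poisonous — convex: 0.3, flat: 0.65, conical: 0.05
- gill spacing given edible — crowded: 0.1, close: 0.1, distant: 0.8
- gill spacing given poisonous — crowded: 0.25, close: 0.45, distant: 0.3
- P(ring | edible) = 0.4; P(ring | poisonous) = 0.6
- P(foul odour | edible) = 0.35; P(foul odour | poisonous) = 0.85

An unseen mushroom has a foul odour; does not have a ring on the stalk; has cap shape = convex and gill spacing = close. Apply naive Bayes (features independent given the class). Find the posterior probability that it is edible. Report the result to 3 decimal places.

edible: 0.1 × 0.1 × 0.1 × (1−0.4) × 0.35 = 0.00021
poisonous: 0.9 × 0.3 × 0.45 × (1−0.6) × 0.85 = 0.04131
P(edible | x) = 0.00021 / 0.04152 ≈ 0.005

0.005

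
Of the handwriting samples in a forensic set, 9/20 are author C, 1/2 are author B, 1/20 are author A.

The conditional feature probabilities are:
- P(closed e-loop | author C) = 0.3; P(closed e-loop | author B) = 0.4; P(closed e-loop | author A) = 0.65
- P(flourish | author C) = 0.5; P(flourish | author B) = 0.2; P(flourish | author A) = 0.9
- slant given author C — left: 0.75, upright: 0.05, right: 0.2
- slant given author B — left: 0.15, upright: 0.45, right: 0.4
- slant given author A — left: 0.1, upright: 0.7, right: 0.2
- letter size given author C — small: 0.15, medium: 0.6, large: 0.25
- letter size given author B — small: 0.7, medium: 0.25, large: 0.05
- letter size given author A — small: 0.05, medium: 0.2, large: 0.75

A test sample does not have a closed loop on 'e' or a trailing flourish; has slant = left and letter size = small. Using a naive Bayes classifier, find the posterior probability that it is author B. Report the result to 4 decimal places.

0.5870

author C: 0.45 × (1−0.3) × (1−0.5) × 0.75 × 0.15 = 0.01771875
author B: 0.5 × (1−0.4) × (1−0.2) × 0.15 × 0.7 = 0.0252
author A: 0.05 × (1−0.65) × (1−0.9) × 0.1 × 0.05 = 0.00000875
P(author B | x) = 0.0252 / 0.0429275 ≈ 0.5870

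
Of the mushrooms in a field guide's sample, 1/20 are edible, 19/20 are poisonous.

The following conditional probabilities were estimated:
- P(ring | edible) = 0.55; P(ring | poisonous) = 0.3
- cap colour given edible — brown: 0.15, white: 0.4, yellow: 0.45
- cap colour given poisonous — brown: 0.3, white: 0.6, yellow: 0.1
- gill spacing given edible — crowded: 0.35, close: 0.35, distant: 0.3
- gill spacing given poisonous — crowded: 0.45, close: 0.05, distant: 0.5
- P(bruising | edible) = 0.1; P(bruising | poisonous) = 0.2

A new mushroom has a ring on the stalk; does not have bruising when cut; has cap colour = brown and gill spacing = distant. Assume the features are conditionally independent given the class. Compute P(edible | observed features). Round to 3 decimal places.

0.032

edible: 0.05 × 0.55 × 0.15 × 0.3 × (1−0.1) = 0.00111375
poisonous: 0.95 × 0.3 × 0.3 × 0.5 × (1−0.2) = 0.0342
P(edible | x) = 0.00111375 / 0.03531375 ≈ 0.032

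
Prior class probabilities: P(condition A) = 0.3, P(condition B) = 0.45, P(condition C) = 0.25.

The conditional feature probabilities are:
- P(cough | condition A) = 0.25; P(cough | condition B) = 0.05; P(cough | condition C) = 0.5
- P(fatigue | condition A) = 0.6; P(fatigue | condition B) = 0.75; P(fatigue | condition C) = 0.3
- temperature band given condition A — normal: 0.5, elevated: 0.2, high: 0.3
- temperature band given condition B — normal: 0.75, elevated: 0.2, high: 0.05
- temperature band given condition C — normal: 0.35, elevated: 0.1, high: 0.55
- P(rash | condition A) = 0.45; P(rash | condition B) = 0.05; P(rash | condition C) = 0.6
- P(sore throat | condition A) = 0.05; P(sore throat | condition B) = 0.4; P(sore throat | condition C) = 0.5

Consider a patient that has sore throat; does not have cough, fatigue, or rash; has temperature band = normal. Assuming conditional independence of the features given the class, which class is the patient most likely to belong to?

condition A: 0.3 × (1−0.25) × (1−0.6) × 0.5 × (1−0.45) × 0.05 = 0.0012375
condition B: 0.45 × (1−0.05) × (1−0.75) × 0.75 × (1−0.05) × 0.4 = 0.030459375
condition C: 0.25 × (1−0.5) × (1−0.3) × 0.35 × (1−0.6) × 0.5 = 0.006125
Highest score → condition B.

condition B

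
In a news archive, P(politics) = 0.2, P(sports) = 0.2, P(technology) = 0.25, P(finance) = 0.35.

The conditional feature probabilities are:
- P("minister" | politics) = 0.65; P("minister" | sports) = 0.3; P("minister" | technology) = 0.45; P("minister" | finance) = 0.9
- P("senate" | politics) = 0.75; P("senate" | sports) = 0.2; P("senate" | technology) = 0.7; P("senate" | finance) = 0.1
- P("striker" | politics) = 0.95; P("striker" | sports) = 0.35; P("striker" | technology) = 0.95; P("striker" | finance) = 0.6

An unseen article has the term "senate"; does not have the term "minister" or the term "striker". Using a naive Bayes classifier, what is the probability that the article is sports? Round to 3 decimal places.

0.673

politics: 0.2 × (1−0.65) × 0.75 × (1−0.95) = 0.002625
sports: 0.2 × (1−0.3) × 0.2 × (1−0.35) = 0.0182
technology: 0.25 × (1−0.45) × 0.7 × (1−0.95) = 0.0048125
finance: 0.35 × (1−0.9) × 0.1 × (1−0.6) = 0.0014
P(sports | x) = 0.0182 / 0.0270375 ≈ 0.673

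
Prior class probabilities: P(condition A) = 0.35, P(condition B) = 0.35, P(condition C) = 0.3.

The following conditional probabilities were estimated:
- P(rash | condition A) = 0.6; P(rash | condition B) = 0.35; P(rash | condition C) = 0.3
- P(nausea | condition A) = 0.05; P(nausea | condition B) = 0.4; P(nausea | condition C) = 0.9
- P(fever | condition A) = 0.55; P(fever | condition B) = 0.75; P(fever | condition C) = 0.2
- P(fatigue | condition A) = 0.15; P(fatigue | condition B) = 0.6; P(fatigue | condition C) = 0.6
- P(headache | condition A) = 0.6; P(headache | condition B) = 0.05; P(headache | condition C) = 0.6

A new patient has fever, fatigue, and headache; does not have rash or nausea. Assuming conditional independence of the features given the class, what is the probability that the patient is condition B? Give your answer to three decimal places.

0.275

condition A: 0.35 × (1−0.6) × (1−0.05) × 0.55 × 0.15 × 0.6 = 0.0065835
condition B: 0.35 × (1−0.35) × (1−0.4) × 0.75 × 0.6 × 0.05 = 0.00307125
condition C: 0.3 × (1−0.3) × (1−0.9) × 0.2 × 0.6 × 0.6 = 0.001512
P(condition B | x) = 0.00307125 / 0.01116675 ≈ 0.275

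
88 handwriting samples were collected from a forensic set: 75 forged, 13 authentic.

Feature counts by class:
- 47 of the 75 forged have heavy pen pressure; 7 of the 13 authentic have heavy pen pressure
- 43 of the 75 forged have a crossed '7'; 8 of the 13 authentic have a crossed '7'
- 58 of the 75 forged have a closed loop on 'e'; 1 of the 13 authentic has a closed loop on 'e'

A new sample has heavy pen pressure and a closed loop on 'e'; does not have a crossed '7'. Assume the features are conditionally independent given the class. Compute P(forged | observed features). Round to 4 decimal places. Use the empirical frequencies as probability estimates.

0.9868

forged: (75/88) × (47/75) × (32/75) × (58/75) ≈ 0.176226
authentic: (13/88) × (7/13) × (5/13) × (1/13) ≈ 0.00235342
P(forged | x) = 0.176226 / 0.17857942 ≈ 0.9868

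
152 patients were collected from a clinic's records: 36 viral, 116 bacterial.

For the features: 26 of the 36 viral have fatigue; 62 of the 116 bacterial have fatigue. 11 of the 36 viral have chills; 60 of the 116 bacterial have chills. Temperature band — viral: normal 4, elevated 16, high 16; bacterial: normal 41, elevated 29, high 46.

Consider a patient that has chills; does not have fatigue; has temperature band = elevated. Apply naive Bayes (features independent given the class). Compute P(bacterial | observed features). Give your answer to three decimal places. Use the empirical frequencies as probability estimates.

0.837

viral: (36/152) × (10/36) × (11/36) × (16/36) ≈ 0.00893437
bacterial: (116/152) × (54/116) × (60/116) × (29/116) ≈ 0.0459392
P(bacterial | x) = 0.0459392 / 0.05487357 ≈ 0.837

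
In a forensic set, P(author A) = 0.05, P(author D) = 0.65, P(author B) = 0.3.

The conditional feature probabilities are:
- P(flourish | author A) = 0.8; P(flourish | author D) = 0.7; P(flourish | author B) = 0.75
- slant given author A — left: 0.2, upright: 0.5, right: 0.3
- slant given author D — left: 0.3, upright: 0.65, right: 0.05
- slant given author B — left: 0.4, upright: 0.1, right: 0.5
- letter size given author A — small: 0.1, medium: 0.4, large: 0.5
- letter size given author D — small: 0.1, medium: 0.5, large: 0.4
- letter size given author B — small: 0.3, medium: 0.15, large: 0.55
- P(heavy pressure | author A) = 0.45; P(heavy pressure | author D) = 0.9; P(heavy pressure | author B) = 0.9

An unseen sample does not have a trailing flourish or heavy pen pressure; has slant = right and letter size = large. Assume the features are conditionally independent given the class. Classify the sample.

author B

author A: 0.05 × (1−0.8) × 0.3 × 0.5 × (1−0.45) = 0.000825
author D: 0.65 × (1−0.7) × 0.05 × 0.4 × (1−0.9) = 0.00039
author B: 0.3 × (1−0.75) × 0.5 × 0.55 × (1−0.9) = 0.0020625
Highest score → author B.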